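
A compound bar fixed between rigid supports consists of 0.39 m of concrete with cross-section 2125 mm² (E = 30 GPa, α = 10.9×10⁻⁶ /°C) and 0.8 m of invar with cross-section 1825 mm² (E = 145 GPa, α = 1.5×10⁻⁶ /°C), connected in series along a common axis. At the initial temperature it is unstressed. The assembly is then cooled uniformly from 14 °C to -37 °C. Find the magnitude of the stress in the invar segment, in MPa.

σ ≈ 16.7 MPa (tensile)

Free thermal contraction of the whole bar: Σ αᵢΔT Lᵢ = 10.9×10⁻⁶×51×390 + 1.5×10⁻⁶×51×800 = 0.278 mm.
Since the ends are fixed, an axial force P builds up, equal in every segment, with P · Σ Lᵢ/(AᵢEᵢ) = δ_free.
Σ Lᵢ/(AᵢEᵢ) = 390/(2125×30×10³) + 800/(1825×145×10³) = 9.141×10⁻⁶ mm/N.
Hence P = δ_free / Σ(L/AE) = 0.278/9.141×10⁻⁶ = 30.41 kN (tensile).
σ_{invar} = P / A = 30410 / 1825 = 16.66 MPa.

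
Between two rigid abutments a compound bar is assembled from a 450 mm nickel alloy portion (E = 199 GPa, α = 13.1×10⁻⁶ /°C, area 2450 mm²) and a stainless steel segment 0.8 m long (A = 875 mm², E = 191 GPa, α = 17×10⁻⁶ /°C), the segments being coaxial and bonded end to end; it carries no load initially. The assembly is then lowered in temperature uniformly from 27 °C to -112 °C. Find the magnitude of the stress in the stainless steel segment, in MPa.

σ ≈ 542 MPa (tensile)

With the walls removed the bar would change length by δ_free = Σ αᵢΔT Lᵢ = 13.1×10⁻⁶×139×450 + 17×10⁻⁶×139×800 = 2.71 mm.
Since the ends are fixed, an axial force P builds up, equal in every segment, with P · Σ Lᵢ/(AᵢEᵢ) = δ_free.
Σ Lᵢ/(AᵢEᵢ) = 450/(2450×199×10³) + 800/(875×191×10³) = 5.71×10⁻⁶ mm/N.
P = 2.71 / 5.71×10⁻⁶ = 474600 N = 474.6 kN, tensile.
σ_{stainless steel} = P / A = 474600 / 875 = 542.4 MPa.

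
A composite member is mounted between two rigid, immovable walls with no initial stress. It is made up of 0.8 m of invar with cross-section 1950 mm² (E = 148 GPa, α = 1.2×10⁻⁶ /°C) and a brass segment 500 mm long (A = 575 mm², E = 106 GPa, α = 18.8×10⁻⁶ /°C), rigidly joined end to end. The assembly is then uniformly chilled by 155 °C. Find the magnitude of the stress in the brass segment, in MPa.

σ ≈ 254 MPa (tensile)

Free thermal contraction of the whole bar: Σ αᵢΔT Lᵢ = 1.2×10⁻⁶×155×800 + 18.8×10⁻⁶×155×500 = 1.606 mm.
The rigid supports impose zero overall length change; the single axial force P common to all segments must satisfy P Σ Lᵢ/(AᵢEᵢ) = δ_free.
The series flexibility is Σ Lᵢ/(AᵢEᵢ) = 800/(1950×148×10³) + 500/(575×106×10³) = 1.098×10⁻⁵ mm/N.
So P = 1.606 / 1.098×10⁻⁵ = 146.3 kN, tensile.
σ_{brass} = P / A = 146300 / 575 = 254.4 MPa.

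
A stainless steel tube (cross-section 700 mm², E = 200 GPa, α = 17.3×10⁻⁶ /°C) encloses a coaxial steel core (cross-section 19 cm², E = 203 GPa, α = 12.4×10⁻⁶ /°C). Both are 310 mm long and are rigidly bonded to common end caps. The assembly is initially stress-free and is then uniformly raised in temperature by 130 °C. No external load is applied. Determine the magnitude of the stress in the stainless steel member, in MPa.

The stainless steel has the larger α, so on heating it would change length more than the steel if both were free. The rigid plates force a common final length, so the stainless steel is put into compression and the steel into tension, with equal and opposite forces P (no external load).
Compatibility of the two members (thermal + elastic change equal): (α₁ − α₂)ΔT = P·[1/(A₁E₁) + 1/(A₂E₂)].
|α₁ − α₂|·ΔT = 4.9×10⁻⁶ × 130 = 0.000637.
1/(A₁E₁) + 1/(A₂E₂) = 1/(700×200×10³) + 1/(1900×203×10³) = 9.736×10⁻⁹ N⁻¹.
P = 0.000637 / 9.736×10⁻⁹ = 65430 N = 65.43 kN.
σ_{stainless steel} = P/A₁ = 65430/700 = 93.47 MPa, compressive.

σ ≈ 93.5 MPa (compressive)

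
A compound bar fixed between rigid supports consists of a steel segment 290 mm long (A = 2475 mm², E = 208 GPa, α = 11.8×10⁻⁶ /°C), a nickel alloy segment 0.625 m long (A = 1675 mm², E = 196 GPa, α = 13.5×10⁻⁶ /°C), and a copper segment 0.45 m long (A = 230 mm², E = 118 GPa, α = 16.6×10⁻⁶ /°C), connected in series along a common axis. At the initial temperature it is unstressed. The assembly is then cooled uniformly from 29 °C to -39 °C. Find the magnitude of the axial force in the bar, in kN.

Free thermal contraction of the whole bar: Σ αᵢΔT Lᵢ = 11.8×10⁻⁶×68×290 + 13.5×10⁻⁶×68×625 + 16.6×10⁻⁶×68×450 = 1.314 mm.
The rigid supports impose zero overall length change; the single axial force P common to all segments must satisfy P Σ Lᵢ/(AᵢEᵢ) = δ_free.
Σ Lᵢ/(AᵢEᵢ) = 290/(2475×208×10³) + 625/(1675×196×10³) + 450/(230×118×10³) = 1.905×10⁻⁵ mm/N.
P = 1.314 / 1.905×10⁻⁵ = 69010 N = 69.01 kN, tensile.

P ≈ 69 kN (tensile)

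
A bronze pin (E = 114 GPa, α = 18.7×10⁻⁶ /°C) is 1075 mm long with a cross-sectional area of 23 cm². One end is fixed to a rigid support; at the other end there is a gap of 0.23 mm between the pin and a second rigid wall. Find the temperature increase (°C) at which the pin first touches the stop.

ΔT ≈ 11.4 °C

The gap closes when αΔT L = 0.23 mm, since the pin is still unstressed at that instant.
So ΔT = g/(αL) = 0.23/(18.7×10⁻⁶ × 1075) = 11.44 °C.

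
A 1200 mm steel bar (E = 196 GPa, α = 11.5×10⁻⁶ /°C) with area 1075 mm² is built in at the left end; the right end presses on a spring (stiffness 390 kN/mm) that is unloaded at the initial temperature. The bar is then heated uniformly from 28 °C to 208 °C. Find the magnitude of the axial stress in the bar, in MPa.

If the spring were absent the bar would lengthen by αΔT L = 11.5×10⁻⁶ × 180 × 1200 = 2.484 mm.
Let P be the compressive force at the spring. The bar shortens elastically by PL/(AE) and the spring compresses by P/k; together these equal δ_free.
So P = δ_free / [L/(AE) + 1/k] = 2.484 / [ 1200/(1075×196×10³) + 1/(390×10³) ].
P = 2.484 / 8.259×10⁻⁶ = 300700 N.
σ = P/A = 300700/1075 = 279.8 MPa.

σ ≈ 280 MPa (compressive)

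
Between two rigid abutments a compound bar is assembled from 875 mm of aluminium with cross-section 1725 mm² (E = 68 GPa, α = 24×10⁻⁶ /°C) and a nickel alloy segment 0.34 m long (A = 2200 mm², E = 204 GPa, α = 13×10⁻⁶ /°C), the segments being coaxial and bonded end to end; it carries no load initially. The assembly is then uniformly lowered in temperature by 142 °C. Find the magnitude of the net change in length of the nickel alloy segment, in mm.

Free thermal contraction of the whole bar: Σ αᵢΔT Lᵢ = 24×10⁻⁶×142×875 + 13×10⁻⁶×142×340 = 3.61 mm.
Since the ends are fixed, an axial force P builds up, equal in every segment, with P · Σ Lᵢ/(AᵢEᵢ) = δ_free.
The series flexibility is Σ Lᵢ/(AᵢEᵢ) = 875/(1725×68×10³) + 340/(2200×204×10³) = 8.217×10⁻⁶ mm/N.
P = 3.61 / 8.217×10⁻⁶ = 439300 N = 439.3 kN, tensile.
For the nickel alloy segment, free thermal change = 13×10⁻⁶×142×340 = 0.6276 mm and elastic change from P = 439300×340/(2200×204×10³) = 0.3328 mm; these oppose, so the net change is 0.295 mm (segment shortens).

|ΔL| ≈ 0.295 mm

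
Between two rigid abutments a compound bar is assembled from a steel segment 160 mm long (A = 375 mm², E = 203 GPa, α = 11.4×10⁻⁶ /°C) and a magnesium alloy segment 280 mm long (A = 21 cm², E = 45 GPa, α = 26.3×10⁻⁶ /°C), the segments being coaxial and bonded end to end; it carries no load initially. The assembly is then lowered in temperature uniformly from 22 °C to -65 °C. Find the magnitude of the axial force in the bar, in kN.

With the walls removed the bar would change length by δ_free = Σ αᵢΔT Lᵢ = 11.4×10⁻⁶×87×160 + 26.3×10⁻⁶×87×280 = 0.7994 mm.
The rigid supports impose zero overall length change; the single axial force P common to all segments must satisfy P Σ Lᵢ/(AᵢEᵢ) = δ_free.
Σ Lᵢ/(AᵢEᵢ) = 160/(375×203×10³) + 280/(2100×45×10³) = 5.065×10⁻⁶ mm/N.
P = 0.7994 / 5.065×10⁻⁶ = 157800 N = 157.8 kN, tensile.

P ≈ 158 kN (tensile)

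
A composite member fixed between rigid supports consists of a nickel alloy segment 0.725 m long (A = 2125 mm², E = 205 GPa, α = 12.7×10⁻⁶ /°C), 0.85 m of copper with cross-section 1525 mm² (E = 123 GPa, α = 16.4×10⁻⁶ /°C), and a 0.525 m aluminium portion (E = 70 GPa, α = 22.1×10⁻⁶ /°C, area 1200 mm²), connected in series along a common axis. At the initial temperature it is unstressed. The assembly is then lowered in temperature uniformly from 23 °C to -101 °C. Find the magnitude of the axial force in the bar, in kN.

P ≈ 346 kN (tensile)

If the supports were absent, the total length change would be Σ αᵢΔT Lᵢ = 12.7×10⁻⁶×124×725 + 16.4×10⁻⁶×124×850 + 22.1×10⁻⁶×124×525 = 4.309 mm.
The rigid supports impose zero overall length change; the single axial force P common to all segments must satisfy P Σ Lᵢ/(AᵢEᵢ) = δ_free.
The series flexibility is Σ Lᵢ/(AᵢEᵢ) = 725/(2125×205×10³) + 850/(1525×123×10³) + 525/(1200×70×10³) = 1.245×10⁻⁵ mm/N.
P = 4.309 / 1.245×10⁻⁵ = 346200 N = 346.2 kN, tensile.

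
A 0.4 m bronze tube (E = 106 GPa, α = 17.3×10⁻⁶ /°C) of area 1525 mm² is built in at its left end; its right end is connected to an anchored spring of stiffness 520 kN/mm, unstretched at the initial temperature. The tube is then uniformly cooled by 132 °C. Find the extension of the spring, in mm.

If the spring were absent the tube would shorten by αΔT L = 17.3×10⁻⁶ × 132 × 400 = 0.9134 mm.
Let P be the tensile force in the spring. The tube extends elastically by PL/(AE) and the spring stretches by P/k; together these equal δ_free.
P [ L/(AE) + 1/k ] = δ_free → P [ 400/(1525×106×10³) + 1/(520×10³) ] = 0.9134.
P = 0.9134 / 4.398×10⁻⁶ = 207700 N.
Spring extension = P/k = 207700/(520×10³) = 0.3995 mm.

δ ≈ 0.399 mm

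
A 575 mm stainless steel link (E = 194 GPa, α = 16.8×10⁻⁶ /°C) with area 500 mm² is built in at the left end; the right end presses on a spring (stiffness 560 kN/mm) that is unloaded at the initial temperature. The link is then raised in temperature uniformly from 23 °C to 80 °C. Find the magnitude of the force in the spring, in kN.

P ≈ 71.4 kN

If the spring were absent the link would lengthen by αΔT L = 16.8×10⁻⁶ × 57 × 575 = 0.5506 mm.
With a force P in the spring, the elastic change of the link is PL/(AE) and that of the spring is P/k; compatibility requires their sum to equal δ_free.
P [ L/(AE) + 1/k ] = δ_free → P [ 575/(500×194×10³) + 1/(560×10³) ] = 0.5506.
P = 0.5506 / 7.714×10⁻⁶ = 71380 N.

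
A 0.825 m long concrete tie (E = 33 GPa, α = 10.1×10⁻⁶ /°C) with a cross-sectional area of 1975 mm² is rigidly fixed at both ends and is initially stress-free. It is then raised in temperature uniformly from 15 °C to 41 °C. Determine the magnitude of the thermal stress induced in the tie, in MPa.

With length fixed, the mechanical strain must cancel the thermal strain αΔT = 10.1×10⁻⁶ × 26 = 262.6×10⁻⁶.
σ = EαΔT = 33×10³ × 10.1×10⁻⁶ × 26 = 8.666 MPa (compressive; the tie is trying to expand).

σ ≈ 8.67 MPa (compressive)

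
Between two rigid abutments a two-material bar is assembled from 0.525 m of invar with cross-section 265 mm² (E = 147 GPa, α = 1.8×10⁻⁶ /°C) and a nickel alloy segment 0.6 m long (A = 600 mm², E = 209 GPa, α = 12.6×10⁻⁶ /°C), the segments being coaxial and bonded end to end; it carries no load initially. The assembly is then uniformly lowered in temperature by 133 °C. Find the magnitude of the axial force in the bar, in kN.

P ≈ 61.9 kN (tensile)

Free thermal contraction of the whole bar: Σ αᵢΔT Lᵢ = 1.8×10⁻⁶×133×525 + 12.6×10⁻⁶×133×600 = 1.131 mm.
The rigid supports impose zero overall length change; the single axial force P common to all segments must satisfy P Σ Lᵢ/(AᵢEᵢ) = δ_free.
Σ Lᵢ/(AᵢEᵢ) = 525/(265×147×10³) + 600/(600×209×10³) = 1.826×10⁻⁵ mm/N.
P = 1.131 / 1.826×10⁻⁵ = 61940 N = 61.94 kN, tensile.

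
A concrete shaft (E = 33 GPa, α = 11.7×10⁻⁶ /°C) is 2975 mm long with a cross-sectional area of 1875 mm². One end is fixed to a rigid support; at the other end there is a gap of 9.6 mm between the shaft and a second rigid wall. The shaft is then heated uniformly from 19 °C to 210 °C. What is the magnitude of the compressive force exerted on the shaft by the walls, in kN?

P ≈ 0 kN

If the wall were absent the shaft would grow by αΔT L = 11.7×10⁻⁶ × 191 × 2975 = 6.648 mm.
Since δ_free = 6.65 mm is less than the 9.6 mm gap, the shaft never touches the wall. No axial force develops.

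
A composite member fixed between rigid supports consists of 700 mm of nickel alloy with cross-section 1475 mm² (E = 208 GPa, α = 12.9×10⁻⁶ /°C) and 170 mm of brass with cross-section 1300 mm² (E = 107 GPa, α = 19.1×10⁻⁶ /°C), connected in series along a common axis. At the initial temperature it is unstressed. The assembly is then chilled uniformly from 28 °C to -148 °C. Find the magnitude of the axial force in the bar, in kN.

Free thermal contraction of the whole bar: Σ αᵢΔT Lᵢ = 12.9×10⁻⁶×176×700 + 19.1×10⁻⁶×176×170 = 2.161 mm.
The rigid supports impose zero overall length change; the single axial force P common to all segments must satisfy P Σ Lᵢ/(AᵢEᵢ) = δ_free.
The series flexibility is Σ Lᵢ/(AᵢEᵢ) = 700/(1475×208×10³) + 170/(1300×107×10³) = 3.504×10⁻⁶ mm/N.
P = 2.161 / 3.504×10⁻⁶ = 616700 N = 616.7 kN, tensile.

P ≈ 617 kN (tensile)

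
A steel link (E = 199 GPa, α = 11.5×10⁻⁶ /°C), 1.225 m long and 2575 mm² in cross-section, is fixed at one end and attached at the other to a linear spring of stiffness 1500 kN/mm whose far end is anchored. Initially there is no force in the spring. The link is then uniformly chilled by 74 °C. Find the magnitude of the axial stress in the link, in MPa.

σ ≈ 132 MPa (tensile)

Free thermal contraction: δ_free = αΔT L = 11.5×10⁻⁶ × 74 × 1225 = 1.042 mm.
With a force P in the spring, the elastic change of the link is PL/(AE) and that of the spring is P/k; compatibility requires their sum to equal δ_free.
P [ L/(AE) + 1/k ] = δ_free → P [ 1225/(2575×199×10³) + 1/(1500×10³) ] = 1.042.
P = 1.042 / 3.057×10⁻⁶ = 341000 N.
σ = P/A = 341000/2575 = 132.4 MPa.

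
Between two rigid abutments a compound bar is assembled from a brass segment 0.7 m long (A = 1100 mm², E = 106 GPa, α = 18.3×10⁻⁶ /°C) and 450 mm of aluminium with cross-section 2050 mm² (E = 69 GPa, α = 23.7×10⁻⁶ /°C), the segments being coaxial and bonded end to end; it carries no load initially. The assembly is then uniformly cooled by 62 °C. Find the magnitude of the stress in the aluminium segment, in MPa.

Free thermal contraction of the whole bar: Σ αᵢΔT Lᵢ = 18.3×10⁻⁶×62×700 + 23.7×10⁻⁶×62×450 = 1.455 mm.
The walls prevent any net length change, so an axial force P (same in every segment) develops. Compatibility: P · Σ Lᵢ/(AᵢEᵢ) = δ_free.
Σ Lᵢ/(AᵢEᵢ) = 700/(1100×106×10³) + 450/(2050×69×10³) = 9.185×10⁻⁶ mm/N.
Hence P = δ_free / Σ(L/AE) = 1.455/9.185×10⁻⁶ = 158.5 kN (tensile).
σ_{aluminium} = P / A = 158500 / 2050 = 77.3 MPa.

σ ≈ 77.3 MPa (tensile)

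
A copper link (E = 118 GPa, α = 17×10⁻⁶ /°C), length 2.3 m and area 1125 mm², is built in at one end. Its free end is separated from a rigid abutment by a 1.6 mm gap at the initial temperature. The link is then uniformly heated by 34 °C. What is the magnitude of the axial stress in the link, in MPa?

If the wall were absent the link would grow by αΔT L = 17×10⁻⁶ × 34 × 2300 = 1.329 mm.
Since δ_free = 1.33 mm is less than the 1.6 mm gap, the link never touches the wall. No axial force develops.

σ ≈ 0 MPa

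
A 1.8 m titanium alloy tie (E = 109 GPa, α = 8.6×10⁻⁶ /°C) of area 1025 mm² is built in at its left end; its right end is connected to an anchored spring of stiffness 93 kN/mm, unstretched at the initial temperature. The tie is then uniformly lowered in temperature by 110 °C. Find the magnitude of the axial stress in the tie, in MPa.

The unrestrained thermal change is αΔT L = 8.6×10⁻⁶ × 110 × 1800 = 1.703 mm.
With a force P in the spring, the elastic change of the tie is PL/(AE) and that of the spring is P/k; compatibility requires their sum to equal δ_free.
P [ L/(AE) + 1/k ] = δ_free → P [ 1800/(1025×109×10³) + 1/(93×10³) ] = 1.703.
P = 1.703 / 2.686×10⁻⁵ = 63390 N.
σ = P/A = 63390/1025 = 61.84 MPa.

σ ≈ 61.8 MPa (tensile)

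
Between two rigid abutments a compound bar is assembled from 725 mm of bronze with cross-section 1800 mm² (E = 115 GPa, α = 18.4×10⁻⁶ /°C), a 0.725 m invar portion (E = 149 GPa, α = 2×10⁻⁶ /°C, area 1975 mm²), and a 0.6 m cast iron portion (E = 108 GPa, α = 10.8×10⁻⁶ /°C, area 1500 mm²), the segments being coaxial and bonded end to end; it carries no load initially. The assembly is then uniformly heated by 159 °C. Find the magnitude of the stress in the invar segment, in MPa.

σ ≈ 177 MPa (compressive)

With the walls removed the bar would change length by δ_free = Σ αᵢΔT Lᵢ = 18.4×10⁻⁶×159×725 + 2×10⁻⁶×159×725 + 10.8×10⁻⁶×159×600 = 3.382 mm.
The rigid supports impose zero overall length change; the single axial force P common to all segments must satisfy P Σ Lᵢ/(AᵢEᵢ) = δ_free.
The series flexibility is Σ Lᵢ/(AᵢEᵢ) = 725/(1800×115×10³) + 725/(1975×149×10³) + 600/(1500×108×10³) = 9.67×10⁻⁶ mm/N.
So P = 3.382 / 9.67×10⁻⁶ = 349.7 kN, compressive.
σ_{invar} = P / A = 349700 / 1975 = 177.1 MPa.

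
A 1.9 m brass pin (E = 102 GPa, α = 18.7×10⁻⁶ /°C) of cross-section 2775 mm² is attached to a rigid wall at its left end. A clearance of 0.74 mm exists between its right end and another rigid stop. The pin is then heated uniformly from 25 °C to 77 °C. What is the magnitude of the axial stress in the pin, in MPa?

Unrestrained expansion: δ_free = αΔT L = 18.7×10⁻⁶ × 52 × 1900 = 1.848 mm.
After closing the 0.74 mm clearance, 1.848 − 0.74 = 1.108 mm of expansion remains to be suppressed by the wall.
That suppressed elongation corresponds to σ = E·Δ/L = 102×10³ × 1.108/1900 = 59.46 MPa.

σ ≈ 59.5 MPa (compressive)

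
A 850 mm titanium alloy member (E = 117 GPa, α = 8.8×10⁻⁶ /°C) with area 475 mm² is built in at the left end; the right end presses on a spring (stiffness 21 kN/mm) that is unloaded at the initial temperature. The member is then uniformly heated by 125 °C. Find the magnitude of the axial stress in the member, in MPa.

σ ≈ 31.3 MPa (compressive)

The unrestrained thermal change is αΔT L = 8.8×10⁻⁶ × 125 × 850 = 0.935 mm.
With a force P in the spring, the elastic change of the member is PL/(AE) and that of the spring is P/k; compatibility requires their sum to equal δ_free.
P [ L/(AE) + 1/k ] = δ_free → P [ 850/(475×117×10³) + 1/(21×10³) ] = 0.935.
P = 0.935 / 6.291×10⁻⁵ = 14860 N.
σ = P/A = 14860/475 = 31.29 MPa.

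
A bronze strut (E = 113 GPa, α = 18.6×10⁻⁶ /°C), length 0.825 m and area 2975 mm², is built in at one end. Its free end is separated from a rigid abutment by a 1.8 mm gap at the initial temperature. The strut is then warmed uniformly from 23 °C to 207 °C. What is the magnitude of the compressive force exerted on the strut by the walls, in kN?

P ≈ 417 kN

Free thermal elongation = αΔT L = 18.6×10⁻⁶ × 184 × 825 = 2.823 mm.
The gap closes (δ_free > 1.8 mm) and the wall then resists a further 2.823 − 1.8 = 1.023 mm of expansion.
That suppressed elongation corresponds to σ = E·Δ/L = 113×10³ × 1.023/825 = 140.2 MPa.
Force on the wall = σA = 140.2 × 2975 mm² = 417.1 kN.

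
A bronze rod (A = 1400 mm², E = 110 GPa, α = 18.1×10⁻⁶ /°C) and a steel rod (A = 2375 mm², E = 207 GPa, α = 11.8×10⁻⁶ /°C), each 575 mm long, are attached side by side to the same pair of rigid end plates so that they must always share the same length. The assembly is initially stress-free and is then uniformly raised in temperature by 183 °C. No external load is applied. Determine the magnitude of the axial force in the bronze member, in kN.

Both members must finish at the same length. With the larger α, the bronze tends to over-expand; the plates restrain it, putting the bronze in compression and the steel in tension. With no external load the two internal forces are equal and opposite, magnitude P.
Equating the net (thermal + elastic) strains gives |α₁ − α₂|·ΔT = P·[1/(A₁E₁) + 1/(A₂E₂)].
|α₁ − α₂|·ΔT = 6.3×10⁻⁶ × 183 = 0.001153.
1/(A₁E₁) + 1/(A₂E₂) = 1/(1400×110×10³) + 1/(2375×207×10³) = 8.528×10⁻⁹ N⁻¹.
P = 0.001153 / 8.528×10⁻⁹ = 135200 N = 135.2 kN.

P ≈ 135 kN (compressive in the bronze)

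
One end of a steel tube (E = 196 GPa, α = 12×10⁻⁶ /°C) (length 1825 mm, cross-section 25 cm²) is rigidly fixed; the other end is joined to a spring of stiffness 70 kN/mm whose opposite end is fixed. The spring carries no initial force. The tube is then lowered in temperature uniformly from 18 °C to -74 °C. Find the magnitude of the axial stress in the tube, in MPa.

σ ≈ 44.7 MPa (tensile)

If the spring were absent the tube would shorten by αΔT L = 12×10⁻⁶ × 92 × 1825 = 2.015 mm.
With a force P in the spring, the elastic change of the tube is PL/(AE) and that of the spring is P/k; compatibility requires their sum to equal δ_free.
P [ L/(AE) + 1/k ] = δ_free → P [ 1825/(2500×196×10³) + 1/(70×10³) ] = 2.015.
P = 2.015 / 1.801×10⁻⁵ = 111900 N.
σ = P/A = 111900/2500 = 44.75 MPa.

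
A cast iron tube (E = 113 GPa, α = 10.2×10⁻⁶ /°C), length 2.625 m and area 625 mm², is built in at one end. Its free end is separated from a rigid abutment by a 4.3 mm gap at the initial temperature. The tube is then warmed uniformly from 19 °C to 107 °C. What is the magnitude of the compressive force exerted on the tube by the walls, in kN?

P ≈ 0 kN

If the wall were absent the tube would grow by αΔT L = 10.2×10⁻⁶ × 88 × 2625 = 2.356 mm.
This is smaller than the 4.3 mm clearance, so the tube expands freely without reaching the stop — the stress is zero.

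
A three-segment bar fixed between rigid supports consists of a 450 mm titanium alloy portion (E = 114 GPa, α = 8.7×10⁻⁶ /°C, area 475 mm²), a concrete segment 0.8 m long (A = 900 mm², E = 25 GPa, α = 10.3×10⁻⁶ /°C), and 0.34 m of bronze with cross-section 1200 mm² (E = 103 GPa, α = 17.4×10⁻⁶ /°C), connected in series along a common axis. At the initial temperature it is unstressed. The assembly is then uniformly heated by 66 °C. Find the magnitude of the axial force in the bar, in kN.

P ≈ 25.6 kN (compressive)

Free thermal expansion of the whole bar: Σ αᵢΔT Lᵢ = 8.7×10⁻⁶×66×450 + 10.3×10⁻⁶×66×800 + 17.4×10⁻⁶×66×340 = 1.193 mm.
Since the ends are fixed, an axial force P builds up, equal in every segment, with P · Σ Lᵢ/(AᵢEᵢ) = δ_free.
Σ Lᵢ/(AᵢEᵢ) = 450/(475×114×10³) + 800/(900×25×10³) + 340/(1200×103×10³) = 4.662×10⁻⁵ mm/N.
P = 1.193 / 4.662×10⁻⁵ = 25580 N = 25.58 kN, compressive.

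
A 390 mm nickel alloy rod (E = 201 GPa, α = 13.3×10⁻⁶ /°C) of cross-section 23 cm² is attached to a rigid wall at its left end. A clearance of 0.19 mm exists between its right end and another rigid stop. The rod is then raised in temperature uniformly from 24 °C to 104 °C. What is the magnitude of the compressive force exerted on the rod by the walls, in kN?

If the wall were absent the rod would grow by αΔT L = 13.3×10⁻⁶ × 80 × 390 = 0.415 mm.
After closing the 0.19 mm clearance, 0.415 − 0.19 = 0.225 mm of expansion remains to be suppressed by the wall.
That suppressed elongation corresponds to σ = E·Δ/L = 201×10³ × 0.225/390 = 115.9 MPa.
P = σA = 115.9 × 2300 = 266.7 kN.

P ≈ 267 kN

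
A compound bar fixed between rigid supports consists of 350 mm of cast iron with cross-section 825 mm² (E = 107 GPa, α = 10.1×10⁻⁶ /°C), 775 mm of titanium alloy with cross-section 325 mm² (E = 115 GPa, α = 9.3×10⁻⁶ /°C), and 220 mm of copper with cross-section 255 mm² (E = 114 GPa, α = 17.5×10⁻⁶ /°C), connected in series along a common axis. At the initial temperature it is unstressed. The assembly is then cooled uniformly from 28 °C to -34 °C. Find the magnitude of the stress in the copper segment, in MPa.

Free thermal contraction of the whole bar: Σ αᵢΔT Lᵢ = 10.1×10⁻⁶×62×350 + 9.3×10⁻⁶×62×775 + 17.5×10⁻⁶×62×220 = 0.9047 mm.
The walls prevent any net length change, so an axial force P (same in every segment) develops. Compatibility: P · Σ Lᵢ/(AᵢEᵢ) = δ_free.
Σ Lᵢ/(AᵢEᵢ) = 350/(825×107×10³) + 775/(325×115×10³) + 220/(255×114×10³) = 3.227×10⁻⁵ mm/N.
So P = 0.9047 / 3.227×10⁻⁵ = 28.04 kN, tensile.
σ_{copper} = P / A = 28040 / 255 = 110 MPa.

σ ≈ 110 MPa (tensile)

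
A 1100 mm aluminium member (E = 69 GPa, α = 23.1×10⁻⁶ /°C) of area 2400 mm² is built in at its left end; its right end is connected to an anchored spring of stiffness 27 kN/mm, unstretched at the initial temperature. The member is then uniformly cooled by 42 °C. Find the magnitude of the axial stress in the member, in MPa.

If the spring were absent the member would shorten by αΔT L = 23.1×10⁻⁶ × 42 × 1100 = 1.067 mm.
Let P be the tensile force in the spring. The member extends elastically by PL/(AE) and the spring stretches by P/k; together these equal δ_free.
P [ L/(AE) + 1/k ] = δ_free → P [ 1100/(2400×69×10³) + 1/(27×10³) ] = 1.067.
P = 1.067 / 4.368×10⁻⁵ = 24430 N.
σ = P/A = 24430/2400 = 10.18 MPa.

σ ≈ 10.2 MPa (tensile)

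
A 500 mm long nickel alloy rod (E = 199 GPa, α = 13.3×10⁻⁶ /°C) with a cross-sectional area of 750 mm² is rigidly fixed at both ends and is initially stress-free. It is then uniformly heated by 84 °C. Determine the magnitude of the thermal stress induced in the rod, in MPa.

σ ≈ 222 MPa (compressive)

Because both ends are immovable the net strain is zero, and the suppressed thermal strain is αΔT = 13.3×10⁻⁶ × 84 = 1117.2×10⁻⁶.
σ = EαΔT = 199×10³ × 13.3×10⁻⁶ × 84 = 222.3 MPa (compressive; the rod is trying to expand).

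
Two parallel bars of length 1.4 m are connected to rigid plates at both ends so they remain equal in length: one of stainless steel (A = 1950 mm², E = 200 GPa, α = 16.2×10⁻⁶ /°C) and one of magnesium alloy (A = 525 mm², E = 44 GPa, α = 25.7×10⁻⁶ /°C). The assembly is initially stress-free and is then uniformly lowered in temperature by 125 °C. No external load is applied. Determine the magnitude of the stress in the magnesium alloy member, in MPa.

σ ≈ 49.3 MPa (tensile)

Equilibrium of a rigid end plate with no external load gives equal and opposite internal forces ±P in the two members. Since α_{magnesium alloy} > α_{stainless steel}, cooling drives the magnesium alloy into tension and the stainless steel into compression.
Setting the final lengths equal and cancelling L: (α₁ − α₂)ΔT = P/(A₁E₁) + P/(A₂E₂).
|α₁ − α₂|·ΔT = 9.5×10⁻⁶ × 125 = 0.001187.
1/(A₁E₁) + 1/(A₂E₂) = 1/(1950×200×10³) + 1/(525×44×10³) = 4.585×10⁻⁸ N⁻¹.
So P = 0.001187 / 4.585×10⁻⁸ = 25.9 kN.
σ_{magnesium alloy} = P/A₂ = 25900/525 = 49.33 MPa, tensile.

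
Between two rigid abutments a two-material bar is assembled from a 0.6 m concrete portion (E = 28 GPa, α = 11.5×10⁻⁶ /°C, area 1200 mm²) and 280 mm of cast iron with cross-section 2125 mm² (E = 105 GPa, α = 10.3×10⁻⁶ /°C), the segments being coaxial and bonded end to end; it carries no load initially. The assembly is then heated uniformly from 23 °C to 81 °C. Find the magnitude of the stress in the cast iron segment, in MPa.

If the supports were absent, the total length change would be Σ αᵢΔT Lᵢ = 11.5×10⁻⁶×58×600 + 10.3×10⁻⁶×58×280 = 0.5675 mm.
The rigid supports impose zero overall length change; the single axial force P common to all segments must satisfy P Σ Lᵢ/(AᵢEᵢ) = δ_free.
Σ Lᵢ/(AᵢEᵢ) = 600/(1200×28×10³) + 280/(2125×105×10³) = 1.911×10⁻⁵ mm/N.
Hence P = δ_free / Σ(L/AE) = 0.5675/1.911×10⁻⁵ = 29.69 kN (compressive).
σ_{cast iron} = P / A = 29690 / 2125 = 13.97 MPa.

σ ≈ 14 MPa (compressive)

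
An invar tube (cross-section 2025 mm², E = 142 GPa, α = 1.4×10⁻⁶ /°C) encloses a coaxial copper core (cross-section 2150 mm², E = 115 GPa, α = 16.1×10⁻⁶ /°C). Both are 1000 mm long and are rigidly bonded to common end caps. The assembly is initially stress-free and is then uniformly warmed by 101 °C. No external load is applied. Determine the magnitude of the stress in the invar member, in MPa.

Both members must finish at the same length. With the larger α, the copper tends to over-expand; the plates restrain it, putting the copper in compression and the invar in tension. With no external load the two internal forces are equal and opposite, magnitude P.
Compatibility of the two members (thermal + elastic change equal): (α₁ − α₂)ΔT = P·[1/(A₁E₁) + 1/(A₂E₂)].
|α₁ − α₂|·ΔT = 14.7×10⁻⁶ × 101 = 0.001485.
1/(A₁E₁) + 1/(A₂E₂) = 1/(2025×142×10³) + 1/(2150×115×10³) = 7.522×10⁻⁹ N⁻¹.
P = 0.001485 / 7.522×10⁻⁹ = 197400 N = 197.4 kN.
σ_{invar} = P/A₁ = 197400/2025 = 97.47 MPa, tensile.

σ ≈ 97.5 MPa (tensile)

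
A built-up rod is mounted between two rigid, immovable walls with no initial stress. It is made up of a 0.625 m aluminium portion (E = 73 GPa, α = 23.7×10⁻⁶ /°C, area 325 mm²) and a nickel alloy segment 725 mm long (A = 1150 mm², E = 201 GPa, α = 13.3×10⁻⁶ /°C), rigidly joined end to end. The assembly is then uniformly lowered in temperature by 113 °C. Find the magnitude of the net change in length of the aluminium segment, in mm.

If the supports were absent, the total length change would be Σ αᵢΔT Lᵢ = 23.7×10⁻⁶×113×625 + 13.3×10⁻⁶×113×725 = 2.763 mm.
The walls prevent any net length change, so an axial force P (same in every segment) develops. Compatibility: P · Σ Lᵢ/(AᵢEᵢ) = δ_free.
Σ Lᵢ/(AᵢEᵢ) = 625/(325×73×10³) + 725/(1150×201×10³) = 2.948×10⁻⁵ mm/N.
So P = 2.763 / 2.948×10⁻⁵ = 93.74 kN, tensile.
For the aluminium segment, free thermal change = 23.7×10⁻⁶×113×625 = 1.674 mm and elastic change from P = 93740×625/(325×73×10³) = 2.469 mm; these oppose, so the net change is 0.796 mm (segment lengthens).

|ΔL| ≈ 0.796 mm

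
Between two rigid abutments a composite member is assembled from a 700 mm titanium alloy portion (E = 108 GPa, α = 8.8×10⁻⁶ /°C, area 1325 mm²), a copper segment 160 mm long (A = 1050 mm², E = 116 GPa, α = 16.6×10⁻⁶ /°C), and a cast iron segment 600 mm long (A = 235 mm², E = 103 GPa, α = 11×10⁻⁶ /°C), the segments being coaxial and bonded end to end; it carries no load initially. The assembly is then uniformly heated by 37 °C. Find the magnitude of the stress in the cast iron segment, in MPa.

σ ≈ 78.3 MPa (compressive)

Free thermal expansion of the whole bar: Σ αᵢΔT Lᵢ = 8.8×10⁻⁶×37×700 + 16.6×10⁻⁶×37×160 + 11×10⁻⁶×37×600 = 0.5704 mm.
Since the ends are fixed, an axial force P builds up, equal in every segment, with P · Σ Lᵢ/(AᵢEᵢ) = δ_free.
The series flexibility is Σ Lᵢ/(AᵢEᵢ) = 700/(1325×108×10³) + 160/(1050×116×10³) + 600/(235×103×10³) = 3.099×10⁻⁵ mm/N.
P = 0.5704 / 3.099×10⁻⁵ = 18400 N = 18.4 kN, compressive.
σ_{cast iron} = P / A = 18400 / 235 = 78.31 MPa.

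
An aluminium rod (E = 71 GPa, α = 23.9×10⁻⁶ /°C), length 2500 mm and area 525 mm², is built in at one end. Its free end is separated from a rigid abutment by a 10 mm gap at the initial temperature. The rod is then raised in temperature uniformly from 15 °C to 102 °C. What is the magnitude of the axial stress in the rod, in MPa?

If the wall were absent the rod would grow by αΔT L = 23.9×10⁻⁶ × 87 × 2500 = 5.198 mm.
Since δ_free = 5.2 mm is less than the 10 mm gap, the rod never touches the wall. No axial force develops.

σ ≈ 0 MPa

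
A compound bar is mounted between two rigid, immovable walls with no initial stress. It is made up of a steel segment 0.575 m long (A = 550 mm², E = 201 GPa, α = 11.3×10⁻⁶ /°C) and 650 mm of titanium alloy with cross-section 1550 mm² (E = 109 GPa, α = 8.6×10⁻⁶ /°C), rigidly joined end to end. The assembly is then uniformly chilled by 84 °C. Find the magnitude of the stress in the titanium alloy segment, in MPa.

σ ≈ 72.4 MPa (tensile)

If the supports were absent, the total length change would be Σ αᵢΔT Lᵢ = 11.3×10⁻⁶×84×575 + 8.6×10⁻⁶×84×650 = 1.015 mm.
Since the ends are fixed, an axial force P builds up, equal in every segment, with P · Σ Lᵢ/(AᵢEᵢ) = δ_free.
Σ Lᵢ/(AᵢEᵢ) = 575/(550×201×10³) + 650/(1550×109×10³) = 9.049×10⁻⁶ mm/N.
P = 1.015 / 9.049×10⁻⁶ = 112200 N = 112.2 kN, tensile.
σ_{titanium alloy} = P / A = 112200 / 1550 = 72.39 MPa.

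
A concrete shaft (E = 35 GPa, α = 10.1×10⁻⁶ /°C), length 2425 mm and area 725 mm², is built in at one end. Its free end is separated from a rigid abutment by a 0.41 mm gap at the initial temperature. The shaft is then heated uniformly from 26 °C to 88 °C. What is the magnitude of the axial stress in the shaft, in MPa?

σ ≈ 16 MPa (compressive)

Free thermal elongation = αΔT L = 10.1×10⁻⁶ × 62 × 2425 = 1.519 mm.
After closing the 0.41 mm clearance, 1.519 − 0.41 = 1.109 mm of expansion remains to be suppressed by the wall.
Compatibility: PL/(AE) = 1.109 mm, so σ = P/A = E × (1.109/2425) = 16 MPa.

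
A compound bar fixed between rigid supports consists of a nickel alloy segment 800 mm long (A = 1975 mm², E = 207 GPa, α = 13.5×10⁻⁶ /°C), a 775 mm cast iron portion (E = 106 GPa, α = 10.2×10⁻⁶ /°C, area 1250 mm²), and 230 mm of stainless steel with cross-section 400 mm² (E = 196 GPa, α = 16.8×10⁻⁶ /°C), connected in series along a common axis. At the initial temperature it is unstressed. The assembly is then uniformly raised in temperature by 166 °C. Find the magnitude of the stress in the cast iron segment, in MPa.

σ ≈ 279 MPa (compressive)

With the walls removed the bar would change length by δ_free = Σ αᵢΔT Lᵢ = 13.5×10⁻⁶×166×800 + 10.2×10⁻⁶×166×775 + 16.8×10⁻⁶×166×230 = 3.746 mm.
Since the ends are fixed, an axial force P builds up, equal in every segment, with P · Σ Lᵢ/(AᵢEᵢ) = δ_free.
The series flexibility is Σ Lᵢ/(AᵢEᵢ) = 800/(1975×207×10³) + 775/(1250×106×10³) + 230/(400×196×10³) = 1.074×10⁻⁵ mm/N.
Hence P = δ_free / Σ(L/AE) = 3.746/1.074×10⁻⁵ = 348.8 kN (compressive).
σ_{cast iron} = P / A = 348800 / 1250 = 279.1 MPa.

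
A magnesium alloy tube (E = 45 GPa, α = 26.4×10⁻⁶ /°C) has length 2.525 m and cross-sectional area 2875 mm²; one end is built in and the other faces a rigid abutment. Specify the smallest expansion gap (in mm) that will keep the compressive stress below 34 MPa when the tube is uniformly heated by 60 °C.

With no wall the tube would lengthen by αΔT L = 26.4×10⁻⁶ × 60 × 2525 = 4 mm.
At the allowable stress the elastic shortening the wall may impose is σL/E = 34 × 2525 / (45×10³) = 1.908 mm.
The gap must absorb the remainder: g_min = 4 − 1.908 = 2.092 mm.

g ≈ 2.09 mm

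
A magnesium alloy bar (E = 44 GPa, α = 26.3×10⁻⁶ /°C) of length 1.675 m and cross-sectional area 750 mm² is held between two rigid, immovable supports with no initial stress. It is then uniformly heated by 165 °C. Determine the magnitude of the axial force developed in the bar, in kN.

P ≈ 143 kN (compressive)

The ends cannot move, so σ = EαΔT = 44×10³ × 26.3×10⁻⁶ × 165 = 190.9 MPa.
Then P = σA = 190.9 × 750 mm² = 143.2 kN, compressive.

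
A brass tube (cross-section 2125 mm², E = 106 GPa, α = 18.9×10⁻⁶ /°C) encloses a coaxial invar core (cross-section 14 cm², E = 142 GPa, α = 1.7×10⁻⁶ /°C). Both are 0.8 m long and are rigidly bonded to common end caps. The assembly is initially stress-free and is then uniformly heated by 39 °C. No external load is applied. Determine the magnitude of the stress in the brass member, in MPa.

σ ≈ 33.3 MPa (compressive)

The brass has the larger α, so on heating it would change length more than the invar if both were free. The rigid plates force a common final length, so the brass is put into compression and the invar into tension, with equal and opposite forces P (no external load).
Setting the final lengths equal and cancelling L: (α₁ − α₂)ΔT = P/(A₁E₁) + P/(A₂E₂).
|α₁ − α₂|·ΔT = 17.2×10⁻⁶ × 39 = 0.0006708.
1/(A₁E₁) + 1/(A₂E₂) = 1/(2125×106×10³) + 1/(1400×142×10³) = 9.47×10⁻⁹ N⁻¹.
So P = 0.0006708 / 9.47×10⁻⁹ = 70.84 kN.
σ_{brass} = P/A₁ = 70840/2125 = 33.33 MPa, compressive.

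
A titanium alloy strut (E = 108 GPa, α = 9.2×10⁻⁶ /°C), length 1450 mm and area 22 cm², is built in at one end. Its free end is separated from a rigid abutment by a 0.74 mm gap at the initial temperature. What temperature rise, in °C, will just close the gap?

ΔT ≈ 55.5 °C

Contact occurs when the free expansion equals the gap: αΔT L = 0.74 mm.
ΔT = 0.74 / (9.2×10⁻⁶ × 1450) = 55.47 °C.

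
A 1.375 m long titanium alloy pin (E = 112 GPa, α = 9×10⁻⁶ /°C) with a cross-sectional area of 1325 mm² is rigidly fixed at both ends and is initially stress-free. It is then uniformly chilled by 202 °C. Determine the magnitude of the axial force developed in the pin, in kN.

With zero net strain, σ = E·αΔT = 112 GPa × 9×10⁻⁶ × 202 = 203.6 MPa.
Axial force P = σA = 203.6 × 1325 = 269800 N = 269.8 kN, tensile.

P ≈ 270 kN (tensile)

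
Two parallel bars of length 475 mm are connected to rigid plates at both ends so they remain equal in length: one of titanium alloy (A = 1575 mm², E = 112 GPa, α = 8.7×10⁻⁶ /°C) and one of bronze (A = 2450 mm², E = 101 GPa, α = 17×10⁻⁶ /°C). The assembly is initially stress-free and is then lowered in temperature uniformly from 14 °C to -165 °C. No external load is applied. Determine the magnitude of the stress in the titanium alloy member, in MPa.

σ ≈ 97.1 MPa (compressive)

Both members must finish at the same length. With the larger α, the bronze tends to over-contract; the plates restrain it, putting the bronze in tension and the titanium alloy in compression. With no external load the two internal forces are equal and opposite, magnitude P.
Compatibility of the two members (thermal + elastic change equal): (α₁ − α₂)ΔT = P·[1/(A₁E₁) + 1/(A₂E₂)].
|α₁ − α₂|·ΔT = 8.3×10⁻⁶ × 179 = 0.001486.
1/(A₁E₁) + 1/(A₂E₂) = 1/(1575×112×10³) + 1/(2450×101×10³) = 9.71×10⁻⁹ N⁻¹.
P = 0.001486 / 9.71×10⁻⁹ = 153000 N = 153 kN.
σ_{titanium alloy} = P/A₁ = 153000/1575 = 97.15 MPa, compressive.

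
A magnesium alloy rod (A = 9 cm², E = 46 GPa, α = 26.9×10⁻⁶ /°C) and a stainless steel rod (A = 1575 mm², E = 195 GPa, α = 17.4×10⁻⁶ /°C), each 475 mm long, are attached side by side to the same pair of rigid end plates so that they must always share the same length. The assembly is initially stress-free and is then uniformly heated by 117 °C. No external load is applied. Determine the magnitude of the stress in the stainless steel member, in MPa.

σ ≈ 25.7 MPa (tensile)

Equilibrium of a rigid end plate with no external load gives equal and opposite internal forces ±P in the two members. Since α_{magnesium alloy} > α_{stainless steel}, heating drives the magnesium alloy into compression and the stainless steel into tension.
Setting the final lengths equal and cancelling L: (α₁ − α₂)ΔT = P/(A₁E₁) + P/(A₂E₂).
|α₁ − α₂|·ΔT = 9.5×10⁻⁶ × 117 = 0.001111.
1/(A₁E₁) + 1/(A₂E₂) = 1/(900×46×10³) + 1/(1575×195×10³) = 2.741×10⁻⁸ N⁻¹.
So P = 0.001111 / 2.741×10⁻⁸ = 40.55 kN.
σ_{stainless steel} = P/A₂ = 40550/1575 = 25.75 MPa, tensile.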